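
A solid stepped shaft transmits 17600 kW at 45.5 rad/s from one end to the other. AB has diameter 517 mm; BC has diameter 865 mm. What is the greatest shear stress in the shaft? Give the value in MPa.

14.3 MPa

ω = 45.5 rad/s, so T = P/ω = 17600×10³ / 45.50 = 386800 N·m.
Under the same torque, τ_max = 16T/(πd³) is largest where d is smallest — segment AB (d = 517 mm).
τ_max = 16·386800/(π·(0.517)³) = 1.426×10^7 Pa.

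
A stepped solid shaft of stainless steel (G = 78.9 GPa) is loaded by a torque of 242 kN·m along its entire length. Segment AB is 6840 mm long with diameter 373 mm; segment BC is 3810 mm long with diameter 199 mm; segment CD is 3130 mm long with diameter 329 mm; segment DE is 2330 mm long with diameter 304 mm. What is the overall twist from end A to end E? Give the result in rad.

J_AB = π(0.373)⁴/32 = 1.90×10^-3 m⁴; J_BC = π(0.199)⁴/32 = 1.54×10^-4 m⁴; J_CD = π(0.329)⁴/32 = 1.15×10^-3 m⁴; J_DE = π(0.304)⁴/32 = 8.38×10^-4 m⁴.
θ = (T/G)·Σ L_i/J_i = (242000/78.9×10⁹)·(6.84/1.90×10^-3 + 3.81/1.54×10^-4 + 3.13/1.15×10^-3 + 2.33/8.38×10^-4) = 0.1038 rad.

0.104 rad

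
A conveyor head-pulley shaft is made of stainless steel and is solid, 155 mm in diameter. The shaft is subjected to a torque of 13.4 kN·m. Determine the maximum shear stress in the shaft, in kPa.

J = πd⁴/32 = π(0.155)⁴/32 = 5.667×10^-5 m⁴.
τ_max = T·r/J = 13400 × 0.0775 / 5.667×10^-5 = 1.833×10^7 Pa.

18300 kPa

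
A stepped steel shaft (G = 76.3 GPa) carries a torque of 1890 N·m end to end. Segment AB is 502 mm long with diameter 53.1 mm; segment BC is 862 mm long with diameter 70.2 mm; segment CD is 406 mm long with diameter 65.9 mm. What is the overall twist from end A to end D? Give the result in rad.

0.0303 rad

J_AB = π(0.0531)⁴/32 = 7.81×10^-7 m⁴; J_BC = π(0.0702)⁴/32 = 2.38×10^-6 m⁴; J_CD = π(0.0659)⁴/32 = 1.85×10^-6 m⁴.
θ = (T/G)·Σ L_i/J_i = (1890/76.3×10⁹)·(0.502/7.81×10^-7 + 0.862/2.38×10^-6 + 0.406/1.85×10^-6) = 0.03032 rad.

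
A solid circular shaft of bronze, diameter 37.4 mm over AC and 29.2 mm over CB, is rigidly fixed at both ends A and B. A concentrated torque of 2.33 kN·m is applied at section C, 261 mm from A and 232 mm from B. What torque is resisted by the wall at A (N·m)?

Compatibility: T_A·a/J_AC = T_B·b/J_CB with T_A + T_B = T₀.
J_AC = 1.92×10^-7 m⁴, J_CB = 7.14×10^-8 m⁴, so T_A = T₀·(J_AC/a)/((J_AC/a)+(J_CB/b)) = 1643 N·m, T_B = 686.9 N·m.

1640 N·m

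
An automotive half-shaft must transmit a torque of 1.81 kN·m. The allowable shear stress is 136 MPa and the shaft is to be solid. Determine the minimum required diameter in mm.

For a solid shaft τ_max = 16T/(πd³), so d = (16T/(π τ_allow))^(1/3) = (16·1810/(π·1.36×10^8))^(1/3) = 0.04077 m.

40.8 mm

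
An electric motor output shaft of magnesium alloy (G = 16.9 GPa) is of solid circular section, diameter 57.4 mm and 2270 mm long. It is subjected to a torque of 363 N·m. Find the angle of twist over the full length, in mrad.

45.8 mrad

J = πd⁴/32 = π(0.0574)⁴/32 = 1.066×10^-6 m⁴.
θ = T·L/(G·J) = 363.0 × 2.27 / (16.9×10⁹ × 1.066×10^-6) = 0.04575 rad.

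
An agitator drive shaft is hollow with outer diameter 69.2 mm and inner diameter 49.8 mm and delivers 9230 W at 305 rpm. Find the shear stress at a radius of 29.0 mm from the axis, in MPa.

5.09 MPa

ω = 2π·305/60 = 31.94 rad/s, so T = P/ω = 9230 / 31.94 = 289.0 N·m.
J = π(d_o⁴ − d_i⁴)/32 = π(0.0692⁴ − 0.0498⁴)/32 = 1.647×10^-6 m⁴.
Shear stress varies linearly with radius: τ = T·r/J = 289.0 × 0.0290 / 1.647×10^-6 = 5.087×10^6 Pa.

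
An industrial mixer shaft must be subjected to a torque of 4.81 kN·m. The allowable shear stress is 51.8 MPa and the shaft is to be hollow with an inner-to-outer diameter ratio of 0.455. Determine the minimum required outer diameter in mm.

79.1 mm

For a hollow shaft with d_i/d_o = 0.455: τ_max = 16T/(π d_o³ (1−k⁴)), so d_o = [16T/(π τ_allow (1−k⁴))]^(1/3) = [16·4810/(π·5.18×10^7·0.9571)]^(1/3) = 0.07906 m.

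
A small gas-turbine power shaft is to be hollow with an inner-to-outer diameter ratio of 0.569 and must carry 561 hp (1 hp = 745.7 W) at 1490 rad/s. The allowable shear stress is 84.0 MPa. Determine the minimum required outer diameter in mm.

ω = 1490 rad/s, so T = P/ω = 561×745.7 / 1490 = 280.8 N·m.
For a hollow shaft with d_i/d_o = 0.569: τ_max = 16T/(π d_o³ (1−k⁴)), so d_o = [16T/(π τ_allow (1−k⁴))]^(1/3) = [16·280.8/(π·8.40×10^7·0.8952)]^(1/3) = 0.02669 m.

26.7 mm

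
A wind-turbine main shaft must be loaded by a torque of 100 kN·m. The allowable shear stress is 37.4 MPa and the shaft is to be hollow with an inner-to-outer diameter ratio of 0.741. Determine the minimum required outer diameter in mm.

269 mm

For a hollow shaft with d_i/d_o = 0.741: τ_max = 16T/(π d_o³ (1−k⁴)), so d_o = [16T/(π τ_allow (1−k⁴))]^(1/3) = [16·100000/(π·3.74×10^7·0.6985)]^(1/3) = 0.2691 m.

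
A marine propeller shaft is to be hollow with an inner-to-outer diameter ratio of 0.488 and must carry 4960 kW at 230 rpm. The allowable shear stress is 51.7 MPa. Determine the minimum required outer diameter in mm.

ω = 2π·230/60 = 24.09 rad/s, so T = P/ω = 4960×10³ / 24.09 = 205900 N·m.
For a hollow shaft with d_i/d_o = 0.488: τ_max = 16T/(π d_o³ (1−k⁴)), so d_o = [16T/(π τ_allow (1−k⁴))]^(1/3) = [16·205900/(π·5.17×10^7·0.9433)]^(1/3) = 0.2781 m.

278 mm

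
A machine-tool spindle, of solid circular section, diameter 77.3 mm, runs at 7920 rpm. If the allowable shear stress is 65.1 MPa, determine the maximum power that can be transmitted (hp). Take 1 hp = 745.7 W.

6570 hp

J = πd⁴/32 = π(0.0773)⁴/32 = 3.505×10^-6 m⁴.
T_max = τ_allow·J/r = 6.51×10^7 × 3.505×10^-6 / 0.0386 = 5904 N·m.
ω = 2π·7920/60 = 829.4 rad/s, so P_max = T_max·ω = 4.897×10^6 W.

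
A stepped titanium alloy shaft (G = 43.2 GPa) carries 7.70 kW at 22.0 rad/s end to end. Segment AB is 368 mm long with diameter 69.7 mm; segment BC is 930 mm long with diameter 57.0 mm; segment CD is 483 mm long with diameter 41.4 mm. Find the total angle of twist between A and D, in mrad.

22.1 mrad

ω = 22.0 rad/s, so T = P/ω = 7.70×10³ / 22.00 = 350.0 N·m.
J_AB = π(0.0697)⁴/32 = 2.32×10^-6 m⁴; J_BC = π(0.0570)⁴/32 = 1.04×10^-6 m⁴; J_CD = π(0.0414)⁴/32 = 2.88×10^-7 m⁴.
θ = (T/G)·Σ L_i/J_i = (350.0/43.2×10⁹)·(0.368/2.32×10^-6 + 0.930/1.04×10^-6 + 0.483/2.88×10^-7) = 0.02213 rad.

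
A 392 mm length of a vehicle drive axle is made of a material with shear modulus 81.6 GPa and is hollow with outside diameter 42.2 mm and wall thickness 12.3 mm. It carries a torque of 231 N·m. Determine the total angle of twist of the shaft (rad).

J = π(d_o⁴ − d_i⁴)/32 = π(0.0422⁴ − 0.0176⁴)/32 = 3.019×10^-7 m⁴.
θ = T·L/(G·J) = 231.0 × 0.392 / (81.6×10⁹ × 3.019×10^-7) = 3.675×10^-3 rad.

0.00368 rad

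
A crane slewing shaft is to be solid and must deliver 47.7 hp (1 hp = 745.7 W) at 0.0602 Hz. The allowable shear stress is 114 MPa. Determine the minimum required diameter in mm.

161 mm

ω = 2π·0.0602 = 0.3782 rad/s, so T = P/ω = 47.7×745.7 / 0.3782 = 94040 N·m.
For a solid shaft τ_max = 16T/(πd³), so d = (16T/(π τ_allow))^(1/3) = (16·94040/(π·1.14×10^8))^(1/3) = 0.1614 m.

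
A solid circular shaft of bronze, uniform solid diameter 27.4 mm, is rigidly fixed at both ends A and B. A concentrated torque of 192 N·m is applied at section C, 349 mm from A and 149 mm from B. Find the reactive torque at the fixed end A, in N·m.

With uniform GJ and both ends fixed, compatibility θ_AC = θ_CB gives T_A·a = T_B·b, together with T_A + T_B = T₀.
T_A = T₀·b/(a+b) = 192.0·149/498.0 = 57.45 N·m; T_B = 134.6 N·m.

57.4 N·m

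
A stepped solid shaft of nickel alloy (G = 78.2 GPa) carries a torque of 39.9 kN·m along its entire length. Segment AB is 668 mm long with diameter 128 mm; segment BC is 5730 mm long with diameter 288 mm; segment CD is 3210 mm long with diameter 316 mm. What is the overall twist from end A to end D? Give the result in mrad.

J_AB = π(0.128)⁴/32 = 2.64×10^-5 m⁴; J_BC = π(0.288)⁴/32 = 6.75×10^-4 m⁴; J_CD = π(0.316)⁴/32 = 9.79×10^-4 m⁴.
θ = (T/G)·Σ L_i/J_i = (39900/78.2×10⁹)·(0.668/2.64×10^-5 + 5.73/6.75×10^-4 + 3.21/9.79×10^-4) = 0.01893 rad.

18.9 mrad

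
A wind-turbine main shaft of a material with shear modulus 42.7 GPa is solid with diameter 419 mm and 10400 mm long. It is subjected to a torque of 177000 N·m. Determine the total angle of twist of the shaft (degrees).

J = πd⁴/32 = π(0.419)⁴/32 = 3.026×10^-3 m⁴.
θ = T·L/(G·J) = 177000 × 10.4 / (42.7×10⁹ × 3.026×10^-3) = 0.01425 rad.

0.816°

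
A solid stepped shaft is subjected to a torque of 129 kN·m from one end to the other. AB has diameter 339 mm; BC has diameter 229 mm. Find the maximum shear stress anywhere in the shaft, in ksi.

Under the same torque, τ_max = 16T/(πd³) is largest where d is smallest — segment BC (d = 229 mm).
τ_max = 16·129000/(π·(0.229)³) = 5.471×10^7 Pa.

7.93 ksi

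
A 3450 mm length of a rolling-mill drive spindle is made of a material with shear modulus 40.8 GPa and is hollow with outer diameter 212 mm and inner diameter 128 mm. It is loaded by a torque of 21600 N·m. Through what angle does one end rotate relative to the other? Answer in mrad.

J = π(d_o⁴ − d_i⁴)/32 = π(0.212⁴ − 0.128⁴)/32 = 1.720×10^-4 m⁴.
θ = T·L/(G·J) = 21600 × 3.45 / (40.8×10⁹ × 1.720×10^-4) = 0.01062 rad.

10.6 mrad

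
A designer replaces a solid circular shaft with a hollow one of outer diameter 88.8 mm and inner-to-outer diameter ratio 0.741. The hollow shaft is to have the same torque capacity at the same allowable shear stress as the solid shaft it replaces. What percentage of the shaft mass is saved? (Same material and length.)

Equal τ_max and T ⇒ the solid shaft needs d_s³ = d_o³(1−k⁴), so d_s = 88.8·(1−0.741⁴)^(1/3) = 78.79 mm.
Area ratio A_h/A_s = d_o²(1−k²)/d_s² = (1−k²)/(1−k⁴)^(2/3) = 0.5728.
Mass saving = 1 − 0.5728 = 42.7 %.

42.7 %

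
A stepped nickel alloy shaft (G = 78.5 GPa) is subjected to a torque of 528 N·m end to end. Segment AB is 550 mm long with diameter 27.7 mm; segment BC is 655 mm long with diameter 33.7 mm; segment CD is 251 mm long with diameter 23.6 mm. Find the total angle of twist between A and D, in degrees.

J_AB = π(0.0277)⁴/32 = 5.78×10^-8 m⁴; J_BC = π(0.0337)⁴/32 = 1.27×10^-7 m⁴; J_CD = π(0.0236)⁴/32 = 3.05×10^-8 m⁴.
θ = (T/G)·Σ L_i/J_i = (528.0/78.5×10⁹)·(0.550/5.78×10^-8 + 0.655/1.27×10^-7 + 0.251/3.05×10^-8) = 0.1542 rad.

8.84°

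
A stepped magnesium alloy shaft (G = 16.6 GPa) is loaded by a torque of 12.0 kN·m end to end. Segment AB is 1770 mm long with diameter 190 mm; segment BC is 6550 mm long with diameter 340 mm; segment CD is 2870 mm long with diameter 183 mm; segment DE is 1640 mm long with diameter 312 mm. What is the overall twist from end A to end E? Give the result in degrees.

J_AB = π(0.190)⁴/32 = 1.28×10^-4 m⁴; J_BC = π(0.340)⁴/32 = 1.31×10^-3 m⁴; J_CD = π(0.183)⁴/32 = 1.10×10^-4 m⁴; J_DE = π(0.312)⁴/32 = 9.30×10^-4 m⁴.
θ = (T/G)·Σ L_i/J_i = (12000/16.6×10⁹)·(1.77/1.28×10^-4 + 6.55/1.31×10^-3 + 2.87/1.10×10^-4 + 1.64/9.30×10^-4) = 0.03373 rad.

1.93°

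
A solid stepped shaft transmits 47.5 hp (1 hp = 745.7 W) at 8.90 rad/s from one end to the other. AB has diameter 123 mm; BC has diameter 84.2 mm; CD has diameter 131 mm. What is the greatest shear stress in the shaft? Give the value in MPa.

34.0 MPa

ω = 8.90 rad/s, so T = P/ω = 47.5×745.7 / 8.900 = 3980 N·m.
Under the same torque, τ_max = 16T/(πd³) is largest where d is smallest — segment BC (d = 84.2 mm).
τ_max = 16·3980/(π·(0.0842)³) = 3.395×10^7 Pa.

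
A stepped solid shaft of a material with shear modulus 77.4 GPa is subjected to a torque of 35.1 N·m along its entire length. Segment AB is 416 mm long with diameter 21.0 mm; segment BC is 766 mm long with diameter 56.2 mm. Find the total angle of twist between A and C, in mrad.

10.2 mrad

J_AB = π(0.0210)⁴/32 = 1.91×10^-8 m⁴; J_BC = π(0.0562)⁴/32 = 9.79×10^-7 m⁴.
θ = (T/G)·Σ L_i/J_i = (35.10/77.4×10⁹)·(0.416/1.91×10^-8 + 0.766/9.79×10^-7) = 0.01024 rad.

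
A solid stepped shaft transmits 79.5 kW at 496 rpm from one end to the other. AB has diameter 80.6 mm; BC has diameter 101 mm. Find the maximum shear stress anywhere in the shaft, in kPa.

14900 kPa

ω = 2π·496/60 = 51.94 rad/s, so T = P/ω = 79.5×10³ / 51.94 = 1531 N·m.
Under the same torque, τ_max = 16T/(πd³) is largest where d is smallest — segment AB (d = 80.6 mm).
τ_max = 16·1531/(π·(0.0806)³) = 1.489×10^7 Pa.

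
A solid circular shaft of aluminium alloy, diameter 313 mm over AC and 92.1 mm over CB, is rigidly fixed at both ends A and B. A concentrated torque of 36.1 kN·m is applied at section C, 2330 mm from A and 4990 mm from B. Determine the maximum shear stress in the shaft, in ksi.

Compatibility: T_A·a/J_AC = T_B·b/J_CB with T_A + T_B = T₀.
J_AC = 9.42×10^-4 m⁴, J_CB = 7.06×10^-6 m⁴, so T_A = T₀·(J_AC/a)/((J_AC/a)+(J_CB/b)) = 35970 N·m, T_B = 125.9 N·m.
τ in each portion: τ_AC = 5.97×10^6 Pa, τ_CB = 8.21×10^5 Pa; maximum is in AC.
τ_max = T_AC·r/J = 35970·0.157/9.42×10^-4 = 5.975×10^6 Pa.

0.867 ksi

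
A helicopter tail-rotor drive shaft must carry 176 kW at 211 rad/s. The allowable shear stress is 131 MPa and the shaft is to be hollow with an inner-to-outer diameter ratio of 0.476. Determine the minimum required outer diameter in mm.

32.5 mm

ω = 211 rad/s, so T = P/ω = 176×10³ / 211.0 = 834.1 N·m.
For a hollow shaft with d_i/d_o = 0.476: τ_max = 16T/(π d_o³ (1−k⁴)), so d_o = [16T/(π τ_allow (1−k⁴))]^(1/3) = [16·834.1/(π·1.31×10^8·0.9487)]^(1/3) = 0.03245 m.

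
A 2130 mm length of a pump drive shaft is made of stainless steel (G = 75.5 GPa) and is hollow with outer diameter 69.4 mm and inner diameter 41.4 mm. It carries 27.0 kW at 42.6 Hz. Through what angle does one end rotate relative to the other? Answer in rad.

0.00143 rad

ω = 2π·42.6 = 267.7 rad/s, so T = P/ω = 27.0×10³ / 267.7 = 100.9 N·m.
J = π(d_o⁴ − d_i⁴)/32 = π(0.0694⁴ − 0.0414⁴)/32 = 1.989×10^-6 m⁴.
θ = T·L/(G·J) = 100.9 × 2.13 / (75.5×10⁹ × 1.989×10^-6) = 1.431×10^-3 rad.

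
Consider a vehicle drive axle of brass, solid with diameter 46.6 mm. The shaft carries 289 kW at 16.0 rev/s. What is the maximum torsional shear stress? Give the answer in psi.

21000 psi

ω = 2π·16.0 = 100.5 rad/s, so T = P/ω = 289×10³ / 100.5 = 2875 N·m.
J = πd⁴/32 = π(0.0466)⁴/32 = 4.630×10^-7 m⁴.
τ_max = T·r/J = 2875 × 0.0233 / 4.630×10^-7 = 1.447×10^8 Pa.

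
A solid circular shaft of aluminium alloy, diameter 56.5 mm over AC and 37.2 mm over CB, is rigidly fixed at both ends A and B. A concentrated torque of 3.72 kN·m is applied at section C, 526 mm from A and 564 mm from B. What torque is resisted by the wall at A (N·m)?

Compatibility: T_A·a/J_AC = T_B·b/J_CB with T_A + T_B = T₀.
J_AC = 1.00×10^-6 m⁴, J_CB = 1.88×10^-7 m⁴, so T_A = T₀·(J_AC/a)/((J_AC/a)+(J_CB/b)) = 3165 N·m, T_B = 554.7 N·m.

3170 N·m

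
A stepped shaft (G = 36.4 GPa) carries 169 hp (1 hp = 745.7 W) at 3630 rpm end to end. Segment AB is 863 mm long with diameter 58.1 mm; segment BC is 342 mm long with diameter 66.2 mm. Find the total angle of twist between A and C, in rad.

0.00868 rad

ω = 2π·3630/60 = 380.1 rad/s, so T = P/ω = 169×745.7 / 380.1 = 331.5 N·m.
J_AB = π(0.0581)⁴/32 = 1.12×10^-6 m⁴; J_BC = π(0.0662)⁴/32 = 1.89×10^-6 m⁴.
θ = (T/G)·Σ L_i/J_i = (331.5/36.4×10⁹)·(0.863/1.12×10^-6 + 0.342/1.89×10^-6) = 8.678×10^-3 rad.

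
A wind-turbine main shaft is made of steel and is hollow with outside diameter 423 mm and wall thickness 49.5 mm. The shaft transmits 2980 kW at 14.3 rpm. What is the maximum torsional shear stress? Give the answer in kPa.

204000 kPa

ω = 2π·14.3/60 = 1.497 rad/s, so T = P/ω = 2980×10³ / 1.497 = 1.990e6 N·m.
J = π(d_o⁴ − d_i⁴)/32 = π(0.423⁴ − 0.324⁴)/32 = 2.061×10^-3 m⁴.
τ_max = T·r/J = 1.990e6 × 0.211 / 2.061×10^-3 = 2.042×10^8 Pa.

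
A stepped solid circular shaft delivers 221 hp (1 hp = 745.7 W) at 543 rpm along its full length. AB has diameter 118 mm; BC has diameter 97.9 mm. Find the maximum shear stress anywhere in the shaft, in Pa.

1.57e7 Pa

ω = 2π·543/60 = 56.86 rad/s, so T = P/ω = 221×745.7 / 56.86 = 2898 N·m.
Under the same torque, τ_max = 16T/(πd³) is largest where d is smallest — segment BC (d = 97.9 mm).
τ_max = 16·2898/(π·(0.0979)³) = 1.573×10^7 Pa.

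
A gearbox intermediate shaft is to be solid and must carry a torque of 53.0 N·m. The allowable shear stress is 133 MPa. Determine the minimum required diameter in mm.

For a solid shaft τ_max = 16T/(πd³), so d = (16T/(π τ_allow))^(1/3) = (16·53.00/(π·1.33×10^8))^(1/3) = 0.01266 m.

12.7 mm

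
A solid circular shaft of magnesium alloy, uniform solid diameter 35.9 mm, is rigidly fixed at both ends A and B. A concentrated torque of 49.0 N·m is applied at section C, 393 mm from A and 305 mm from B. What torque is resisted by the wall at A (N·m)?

21.4 N·m

With uniform GJ and both ends fixed, compatibility θ_AC = θ_CB gives T_A·a = T_B·b, together with T_A + T_B = T₀.
T_A = T₀·b/(a+b) = 49.00·305/698.0 = 21.41 N·m; T_B = 27.59 N·m.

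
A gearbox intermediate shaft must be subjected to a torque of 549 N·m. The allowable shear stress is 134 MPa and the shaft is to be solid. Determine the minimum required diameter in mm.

27.5 mm

For a solid shaft τ_max = 16T/(πd³), so d = (16T/(π τ_allow))^(1/3) = (16·549.0/(π·1.34×10^8))^(1/3) = 0.02753 m.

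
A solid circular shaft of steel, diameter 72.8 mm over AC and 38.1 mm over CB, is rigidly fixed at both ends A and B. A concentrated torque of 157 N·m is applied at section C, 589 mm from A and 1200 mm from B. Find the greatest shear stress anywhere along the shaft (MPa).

2.00 MPa

Compatibility: T_A·a/J_AC = T_B·b/J_CB with T_A + T_B = T₀.
J_AC = 2.76×10^-6 m⁴, J_CB = 2.07×10^-7 m⁴, so T_A = T₀·(J_AC/a)/((J_AC/a)+(J_CB/b)) = 151.4 N·m, T_B = 5.576 N·m.
τ in each portion: τ_AC = 2.00×10^6 Pa, τ_CB = 5.13×10^5 Pa; maximum is in AC.
τ_max = T_AC·r/J = 151.4·0.0364/2.76×10^-6 = 1.999×10^6 Pa.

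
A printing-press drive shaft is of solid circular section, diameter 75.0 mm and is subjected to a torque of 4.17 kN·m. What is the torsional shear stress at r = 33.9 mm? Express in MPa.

45.5 MPa

J = πd⁴/32 = π(0.0750)⁴/32 = 3.106×10^-6 m⁴.
Shear stress varies linearly with radius: τ = T·r/J = 4170 × 0.0339 / 3.106×10^-6 = 4.551×10^7 Pa.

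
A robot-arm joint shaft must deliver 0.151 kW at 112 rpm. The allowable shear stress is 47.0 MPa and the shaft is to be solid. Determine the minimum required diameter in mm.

ω = 2π·112/60 = 11.73 rad/s, so T = P/ω = 0.151×10³ / 11.73 = 12.87 N·m.
For a solid shaft τ_max = 16T/(πd³), so d = (16T/(π τ_allow))^(1/3) = (16·12.87/(π·4.70×10^7))^(1/3) = 0.01117 m.

11.2 mm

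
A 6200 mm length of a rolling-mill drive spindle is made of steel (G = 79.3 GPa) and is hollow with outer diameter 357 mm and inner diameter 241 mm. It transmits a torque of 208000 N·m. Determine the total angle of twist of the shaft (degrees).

0.737°

J = π(d_o⁴ − d_i⁴)/32 = π(0.357⁴ − 0.241⁴)/32 = 1.263×10^-3 m⁴.
θ = T·L/(G·J) = 208000 × 6.20 / (79.3×10⁹ × 1.263×10^-3) = 0.01287 rad.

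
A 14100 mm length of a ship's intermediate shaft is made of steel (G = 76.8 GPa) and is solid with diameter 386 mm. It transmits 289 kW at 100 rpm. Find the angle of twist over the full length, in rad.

0.00232 rad

ω = 2π·100/60 = 10.47 rad/s, so T = P/ω = 289×10³ / 10.47 = 27600 N·m.
J = πd⁴/32 = π(0.386)⁴/32 = 2.179×10^-3 m⁴.
θ = T·L/(G·J) = 27600 × 14.1 / (76.8×10⁹ × 2.179×10^-3) = 2.325×10^-3 rad.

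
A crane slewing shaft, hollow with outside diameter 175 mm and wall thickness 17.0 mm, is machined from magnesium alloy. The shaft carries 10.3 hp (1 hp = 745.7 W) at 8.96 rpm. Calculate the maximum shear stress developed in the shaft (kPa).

ω = 2π·8.96/60 = 0.9383 rad/s, so T = P/ω = 10.3×745.7 / 0.9383 = 8186 N·m.
J = π(d_o⁴ − d_i⁴)/32 = π(0.175⁴ − 0.141⁴)/32 = 5.327×10^-5 m⁴.
τ_max = T·r/J = 8186 × 0.0875 / 5.327×10^-5 = 1.345×10^7 Pa.

13400 kPa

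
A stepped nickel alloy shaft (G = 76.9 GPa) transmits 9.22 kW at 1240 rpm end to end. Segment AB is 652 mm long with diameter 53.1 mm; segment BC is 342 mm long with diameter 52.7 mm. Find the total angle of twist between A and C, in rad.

ω = 2π·1240/60 = 129.9 rad/s, so T = P/ω = 9.22×10³ / 129.9 = 71.00 N·m.
J_AB = π(0.0531)⁴/32 = 7.81×10^-7 m⁴; J_BC = π(0.0527)⁴/32 = 7.57×10^-7 m⁴.
θ = (T/G)·Σ L_i/J_i = (71.00/76.9×10⁹)·(0.652/7.81×10^-7 + 0.342/7.57×10^-7) = 1.188×10^-3 rad.

0.00119 rad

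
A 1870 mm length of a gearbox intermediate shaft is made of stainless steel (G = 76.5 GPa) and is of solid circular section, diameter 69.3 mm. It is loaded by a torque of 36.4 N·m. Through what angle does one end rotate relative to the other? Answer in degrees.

J = πd⁴/32 = π(0.0693)⁴/32 = 2.264×10^-6 m⁴.
θ = T·L/(G·J) = 36.40 × 1.87 / (76.5×10⁹ × 2.264×10^-6) = 3.930×10^-4 rad.

0.0225°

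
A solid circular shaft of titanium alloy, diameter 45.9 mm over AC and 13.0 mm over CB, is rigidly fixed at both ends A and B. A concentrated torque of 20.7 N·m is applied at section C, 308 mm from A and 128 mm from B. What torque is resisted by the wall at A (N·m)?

Compatibility: T_A·a/J_AC = T_B·b/J_CB with T_A + T_B = T₀.
J_AC = 4.36×10^-7 m⁴, J_CB = 2.80×10^-9 m⁴, so T_A = T₀·(J_AC/a)/((J_AC/a)+(J_CB/b)) = 20.38 N·m, T_B = 0.3156 N·m.

20.4 N·m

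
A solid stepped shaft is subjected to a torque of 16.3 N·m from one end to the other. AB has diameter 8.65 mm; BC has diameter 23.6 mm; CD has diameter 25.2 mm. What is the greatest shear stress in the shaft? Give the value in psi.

Under the same torque, τ_max = 16T/(πd³) is largest where d is smallest — segment AB (d = 8.65 mm).
τ_max = 16·16.30/(π·(0.00865)³) = 1.283×10^8 Pa.

18600 psi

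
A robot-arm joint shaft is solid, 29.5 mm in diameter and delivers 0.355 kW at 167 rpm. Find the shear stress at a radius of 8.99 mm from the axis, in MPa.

ω = 2π·167/60 = 17.49 rad/s, so T = P/ω = 0.355×10³ / 17.49 = 20.30 N·m.
J = πd⁴/32 = π(0.0295)⁴/32 = 7.435×10^-8 m⁴.
Shear stress varies linearly with radius: τ = T·r/J = 20.30 × 0.00899 / 7.435×10^-8 = 2.454×10^6 Pa.

2.45 MPa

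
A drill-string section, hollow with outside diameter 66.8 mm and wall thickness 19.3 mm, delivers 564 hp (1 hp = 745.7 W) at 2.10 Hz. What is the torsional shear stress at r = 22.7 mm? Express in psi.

55400 psi

ω = 2π·2.10 = 13.19 rad/s, so T = P/ω = 564×745.7 / 13.19 = 31870 N·m.
J = π(d_o⁴ − d_i⁴)/32 = π(0.0668⁴ − 0.0282⁴)/32 = 1.893×10^-6 m⁴.
Shear stress varies linearly with radius: τ = T·r/J = 31870 × 0.0227 / 1.893×10^-6 = 3.823×10^8 Pa.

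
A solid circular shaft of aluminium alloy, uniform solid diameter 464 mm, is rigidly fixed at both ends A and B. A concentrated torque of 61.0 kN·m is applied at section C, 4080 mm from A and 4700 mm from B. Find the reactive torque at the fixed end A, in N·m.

With uniform GJ and both ends fixed, compatibility θ_AC = θ_CB gives T_A·a = T_B·b, together with T_A + T_B = T₀.
T_A = T₀·b/(a+b) = 61000·4700/8780 = 32650 N·m; T_B = 28350 N·m.

32700 N·m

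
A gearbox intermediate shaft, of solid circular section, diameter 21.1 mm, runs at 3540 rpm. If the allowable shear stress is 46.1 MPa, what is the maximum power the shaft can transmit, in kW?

31.5 kW

J = πd⁴/32 = π(0.0211)⁴/32 = 1.946×10^-8 m⁴.
T_max = τ_allow·J/r = 4.61×10^7 × 1.946×10^-8 / 0.0106 = 85.03 N·m.
ω = 2π·3540/60 = 370.7 rad/s, so P_max = T_max·ω = 3.152×10^4 W.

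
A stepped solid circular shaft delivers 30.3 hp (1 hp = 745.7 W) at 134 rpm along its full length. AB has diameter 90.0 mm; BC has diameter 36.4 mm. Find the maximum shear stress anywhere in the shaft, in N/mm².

ω = 2π·134/60 = 14.03 rad/s, so T = P/ω = 30.3×745.7 / 14.03 = 1610 N·m.
Under the same torque, τ_max = 16T/(πd³) is largest where d is smallest — segment BC (d = 36.4 mm).
τ_max = 16·1610/(π·(0.0364)³) = 1.700×10^8 Pa.

170 N/mm²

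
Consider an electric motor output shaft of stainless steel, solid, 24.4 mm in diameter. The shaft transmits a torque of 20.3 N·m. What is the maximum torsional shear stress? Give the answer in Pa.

J = πd⁴/32 = π(0.0244)⁴/32 = 3.480×10^-8 m⁴.
τ_max = T·r/J = 20.30 × 0.0122 / 3.480×10^-8 = 7.117×10^6 Pa.

7.12e6 Pa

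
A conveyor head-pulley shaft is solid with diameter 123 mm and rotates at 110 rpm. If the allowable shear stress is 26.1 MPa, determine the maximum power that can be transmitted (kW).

110 kW

J = πd⁴/32 = π(0.123)⁴/32 = 2.247×10^-5 m⁴.
T_max = τ_allow·J/r = 2.61×10^7 × 2.247×10^-5 / 0.0615 = 9536 N·m.
ω = 2π·110/60 = 11.52 rad/s, so P_max = T_max·ω = 1.099×10^5 W.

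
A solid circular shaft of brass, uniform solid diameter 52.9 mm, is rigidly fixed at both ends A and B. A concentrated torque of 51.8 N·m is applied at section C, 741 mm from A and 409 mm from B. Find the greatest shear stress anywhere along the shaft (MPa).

1.15 MPa

With uniform GJ and both ends fixed, compatibility θ_AC = θ_CB gives T_A·a = T_B·b, together with T_A + T_B = T₀.
T_A = T₀·b/(a+b) = 51.80·409/1150 = 18.42 N·m; T_B = 33.38 N·m.
τ in each portion: τ_AC = 6.34×10^5 Pa, τ_CB = 1.15×10^6 Pa; maximum is in CB.
τ_max = T_CB·r/J = 33.38·0.0264/7.69×10^-7 = 1.148×10^6 Pa.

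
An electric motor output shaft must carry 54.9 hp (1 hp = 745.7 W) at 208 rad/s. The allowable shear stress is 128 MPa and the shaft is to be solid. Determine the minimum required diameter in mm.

ω = 208 rad/s, so T = P/ω = 54.9×745.7 / 208.0 = 196.8 N·m.
For a solid shaft τ_max = 16T/(πd³), so d = (16T/(π τ_allow))^(1/3) = (16·196.8/(π·1.28×10^8))^(1/3) = 0.01986 m.

19.9 mm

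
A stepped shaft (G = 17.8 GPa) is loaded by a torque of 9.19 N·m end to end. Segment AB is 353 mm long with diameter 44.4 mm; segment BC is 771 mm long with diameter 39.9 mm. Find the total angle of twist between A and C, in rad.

J_AB = π(0.0444)⁴/32 = 3.82×10^-7 m⁴; J_BC = π(0.0399)⁴/32 = 2.49×10^-7 m⁴.
θ = (T/G)·Σ L_i/J_i = (9.190/17.8×10⁹)·(0.353/3.82×10^-7 + 0.771/2.49×10^-7) = 2.077×10^-3 rad.

0.00208 rad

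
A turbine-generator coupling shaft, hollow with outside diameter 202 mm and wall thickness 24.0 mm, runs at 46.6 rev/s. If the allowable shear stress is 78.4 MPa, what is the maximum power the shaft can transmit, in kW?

J = π(d_o⁴ − d_i⁴)/32 = π(0.202⁴ − 0.154⁴)/32 = 1.082×10^-4 m⁴.
T_max = τ_allow·J/r = 7.84×10^7 × 1.082×10^-4 / 0.101 = 84020 N·m.
ω = 2π·46.6 = 292.8 rad/s, so P_max = T_max·ω = 2.460×10^7 W.

24600 kW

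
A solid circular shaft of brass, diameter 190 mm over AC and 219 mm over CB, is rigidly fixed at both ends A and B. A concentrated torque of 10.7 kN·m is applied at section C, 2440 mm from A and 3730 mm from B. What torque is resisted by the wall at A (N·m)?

4970 N·m

Compatibility: T_A·a/J_AC = T_B·b/J_CB with T_A + T_B = T₀.
J_AC = 1.28×10^-4 m⁴, J_CB = 2.26×10^-4 m⁴, so T_A = T₀·(J_AC/a)/((J_AC/a)+(J_CB/b)) = 4966 N·m, T_B = 5734 N·m.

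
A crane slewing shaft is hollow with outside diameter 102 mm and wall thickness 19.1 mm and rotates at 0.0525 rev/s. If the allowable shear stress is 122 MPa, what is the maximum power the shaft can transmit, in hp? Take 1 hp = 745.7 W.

J = π(d_o⁴ − d_i⁴)/32 = π(0.102⁴ − 0.0638⁴)/32 = 9.000×10^-6 m⁴.
T_max = τ_allow·J/r = 1.22×10^8 × 9.000×10^-6 / 0.0510 = 21530 N·m.
ω = 2π·0.0525 = 0.3299 rad/s, so P_max = T_max·ω = 7102 W.

9.52 hp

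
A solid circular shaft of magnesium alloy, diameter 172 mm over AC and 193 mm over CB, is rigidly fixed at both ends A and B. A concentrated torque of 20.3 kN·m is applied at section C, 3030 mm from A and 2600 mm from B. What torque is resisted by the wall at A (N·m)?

7130 N·m

Compatibility: T_A·a/J_AC = T_B·b/J_CB with T_A + T_B = T₀.
J_AC = 8.59×10^-5 m⁴, J_CB = 1.36×10^-4 m⁴, so T_A = T₀·(J_AC/a)/((J_AC/a)+(J_CB/b)) = 7129 N·m, T_B = 13170 N·m.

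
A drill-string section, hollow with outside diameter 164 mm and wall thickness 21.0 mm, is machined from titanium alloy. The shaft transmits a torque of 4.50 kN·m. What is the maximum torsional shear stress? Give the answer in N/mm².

J = π(d_o⁴ − d_i⁴)/32 = π(0.164⁴ − 0.122⁴)/32 = 4.927×10^-5 m⁴.
τ_max = T·r/J = 4500 × 0.0820 / 4.927×10^-5 = 7.489×10^6 Pa.

7.49 N/mm²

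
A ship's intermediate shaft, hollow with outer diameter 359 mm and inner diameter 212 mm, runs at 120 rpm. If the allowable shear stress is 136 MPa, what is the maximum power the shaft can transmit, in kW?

13600 kW

J = π(d_o⁴ − d_i⁴)/32 = π(0.359⁴ − 0.212⁴)/32 = 1.432×10^-3 m⁴.
T_max = τ_allow·J/r = 1.36×10^8 × 1.432×10^-3 / 0.179 = 1.085e6 N·m.
ω = 2π·120/60 = 12.57 rad/s, so P_max = T_max·ω = 1.364×10^7 W.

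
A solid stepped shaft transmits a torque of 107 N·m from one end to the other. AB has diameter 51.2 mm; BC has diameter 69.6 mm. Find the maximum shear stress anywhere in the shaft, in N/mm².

Under the same torque, τ_max = 16T/(πd³) is largest where d is smallest — segment AB (d = 51.2 mm).
τ_max = 16·107.0/(π·(0.0512)³) = 4.060×10^6 Pa.

4.06 N/mm²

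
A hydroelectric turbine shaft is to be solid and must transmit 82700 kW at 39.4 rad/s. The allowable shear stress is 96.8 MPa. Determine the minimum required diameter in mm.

ω = 39.4 rad/s, so T = P/ω = 82700×10³ / 39.40 = 2.099e6 N·m.
For a solid shaft τ_max = 16T/(πd³), so d = (16T/(π τ_allow))^(1/3) = (16·2.099e6/(π·9.68×10^7))^(1/3) = 0.4798 m.

480 mm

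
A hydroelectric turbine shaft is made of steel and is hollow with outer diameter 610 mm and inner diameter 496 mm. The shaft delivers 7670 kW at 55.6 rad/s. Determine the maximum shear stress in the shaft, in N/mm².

5.50 N/mm²

ω = 55.6 rad/s, so T = P/ω = 7670×10³ / 55.60 = 137900 N·m.
J = π(d_o⁴ − d_i⁴)/32 = π(0.610⁴ − 0.496⁴)/32 = 7.651×10^-3 m⁴.
τ_max = T·r/J = 137900 × 0.305 / 7.651×10^-3 = 5.499×10^6 Pa.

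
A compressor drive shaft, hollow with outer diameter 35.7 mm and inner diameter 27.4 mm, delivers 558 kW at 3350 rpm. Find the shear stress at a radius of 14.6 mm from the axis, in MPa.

ω = 2π·3350/60 = 350.8 rad/s, so T = P/ω = 558×10³ / 350.8 = 1591 N·m.
J = π(d_o⁴ − d_i⁴)/32 = π(0.0357⁴ − 0.0274⁴)/32 = 1.041×10^-7 m⁴.
Shear stress varies linearly with radius: τ = T·r/J = 1591 × 0.0146 / 1.041×10^-7 = 2.230×10^8 Pa.

223 MPa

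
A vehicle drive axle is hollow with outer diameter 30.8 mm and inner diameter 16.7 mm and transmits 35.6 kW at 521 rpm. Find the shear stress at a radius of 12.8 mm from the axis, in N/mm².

ω = 2π·521/60 = 54.56 rad/s, so T = P/ω = 35.6×10³ / 54.56 = 652.5 N·m.
J = π(d_o⁴ − d_i⁴)/32 = π(0.0308⁴ − 0.0167⁴)/32 = 8.071×10^-8 m⁴.
Shear stress varies linearly with radius: τ = T·r/J = 652.5 × 0.0128 / 8.071×10^-8 = 1.035×10^8 Pa.

103 N/mm²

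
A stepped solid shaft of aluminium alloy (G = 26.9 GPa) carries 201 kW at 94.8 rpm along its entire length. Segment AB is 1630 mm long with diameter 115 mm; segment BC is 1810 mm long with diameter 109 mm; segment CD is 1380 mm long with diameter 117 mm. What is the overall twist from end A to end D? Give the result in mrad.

226 mrad

ω = 2π·94.8/60 = 9.927 rad/s, so T = P/ω = 201×10³ / 9.927 = 20250 N·m.
J_AB = π(0.115)⁴/32 = 1.72×10^-5 m⁴; J_BC = π(0.109)⁴/32 = 1.39×10^-5 m⁴; J_CD = π(0.117)⁴/32 = 1.84×10^-5 m⁴.
θ = (T/G)·Σ L_i/J_i = (20250/26.9×10⁹)·(1.63/1.72×10^-5 + 1.81/1.39×10^-5 + 1.38/1.84×10^-5) = 0.2262 rad.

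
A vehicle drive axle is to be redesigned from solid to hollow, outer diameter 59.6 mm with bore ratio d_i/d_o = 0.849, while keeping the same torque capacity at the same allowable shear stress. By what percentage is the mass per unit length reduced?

54.5 %

Equal τ_max and T ⇒ the solid shaft needs d_s³ = d_o³(1−k⁴), so d_s = 59.6·(1−0.849⁴)^(1/3) = 46.68 mm.
Area ratio A_h/A_s = d_o²(1−k²)/d_s² = (1−k²)/(1−k⁴)^(2/3) = 0.4551.
Mass saving = 1 − 0.4551 = 54.5 %.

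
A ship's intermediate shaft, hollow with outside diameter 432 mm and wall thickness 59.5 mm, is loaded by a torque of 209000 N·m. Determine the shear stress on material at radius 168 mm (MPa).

14.2 MPa

J = π(d_o⁴ − d_i⁴)/32 = π(0.432⁴ − 0.313⁴)/32 = 2.477×10^-3 m⁴.
Shear stress varies linearly with radius: τ = T·r/J = 209000 × 0.168 / 2.477×10^-3 = 1.418×10^7 Pa.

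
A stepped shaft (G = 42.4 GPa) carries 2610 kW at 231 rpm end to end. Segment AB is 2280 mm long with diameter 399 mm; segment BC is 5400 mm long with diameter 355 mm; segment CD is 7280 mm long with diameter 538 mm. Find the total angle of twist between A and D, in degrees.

ω = 2π·231/60 = 24.19 rad/s, so T = P/ω = 2610×10³ / 24.19 = 107900 N·m.
J_AB = π(0.399)⁴/32 = 2.49×10^-3 m⁴; J_BC = π(0.355)⁴/32 = 1.56×10^-3 m⁴; J_CD = π(0.538)⁴/32 = 8.22×10^-3 m⁴.
θ = (T/G)·Σ L_i/J_i = (107900/42.4×10⁹)·(2.28/2.49×10^-3 + 5.40/1.56×10^-3 + 7.28/8.22×10^-3) = 0.01340 rad.

0.768°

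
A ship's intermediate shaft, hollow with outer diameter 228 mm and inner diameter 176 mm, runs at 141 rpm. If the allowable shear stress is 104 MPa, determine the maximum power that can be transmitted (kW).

J = π(d_o⁴ − d_i⁴)/32 = π(0.228⁴ − 0.176⁴)/32 = 1.711×10^-4 m⁴.
T_max = τ_allow·J/r = 1.04×10^8 × 1.711×10^-4 / 0.114 = 156100 N·m.
ω = 2π·141/60 = 14.77 rad/s, so P_max = T_max·ω = 2.305×10^6 W.

2300 kW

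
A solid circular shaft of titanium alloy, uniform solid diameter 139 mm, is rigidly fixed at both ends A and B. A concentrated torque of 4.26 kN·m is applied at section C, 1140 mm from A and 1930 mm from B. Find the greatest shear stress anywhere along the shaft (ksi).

With uniform GJ and both ends fixed, compatibility θ_AC = θ_CB gives T_A·a = T_B·b, together with T_A + T_B = T₀.
T_A = T₀·b/(a+b) = 4260·1930/3070 = 2678 N·m; T_B = 1582 N·m.
τ in each portion: τ_AC = 5.08×10^6 Pa, τ_CB = 3.00×10^6 Pa; maximum is in AC.
τ_max = T_AC·r/J = 2678·0.0695/3.66×10^-5 = 5.079×10^6 Pa.

0.737 ksi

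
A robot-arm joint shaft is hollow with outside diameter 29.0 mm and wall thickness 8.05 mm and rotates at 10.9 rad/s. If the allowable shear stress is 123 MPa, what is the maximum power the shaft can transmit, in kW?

6.17 kW

J = π(d_o⁴ − d_i⁴)/32 = π(0.0290⁴ − 0.0129⁴)/32 = 6.672×10^-8 m⁴.
T_max = τ_allow·J/r = 1.23×10^8 × 6.672×10^-8 / 0.0145 = 566.0 N·m.
ω = 10.9 rad/s, so P_max = T_max·ω = 6169 W.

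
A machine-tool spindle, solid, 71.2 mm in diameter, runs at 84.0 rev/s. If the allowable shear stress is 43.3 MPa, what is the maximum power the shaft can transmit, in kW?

J = πd⁴/32 = π(0.0712)⁴/32 = 2.523×10^-6 m⁴.
T_max = τ_allow·J/r = 4.33×10^7 × 2.523×10^-6 / 0.0356 = 3069 N·m.
ω = 2π·84.0 = 527.8 rad/s, so P_max = T_max·ω = 1.620×10^6 W.

1620 kW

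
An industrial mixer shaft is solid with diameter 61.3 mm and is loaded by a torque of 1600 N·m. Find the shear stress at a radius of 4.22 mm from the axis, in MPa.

4.87 MPa

J = πd⁴/32 = π(0.0613)⁴/32 = 1.386×10^-6 m⁴.
Shear stress varies linearly with radius: τ = T·r/J = 1600 × 0.00422 / 1.386×10^-6 = 4.871×10^6 Pa.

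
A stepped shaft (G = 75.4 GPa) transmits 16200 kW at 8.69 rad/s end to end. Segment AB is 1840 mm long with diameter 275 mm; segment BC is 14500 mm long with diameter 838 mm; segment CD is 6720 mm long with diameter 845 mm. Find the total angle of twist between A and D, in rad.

ω = 8.69 rad/s, so T = P/ω = 16200×10³ / 8.690 = 1.864e6 N·m.
J_AB = π(0.275)⁴/32 = 5.61×10^-4 m⁴; J_BC = π(0.838)⁴/32 = 0.0484 m⁴; J_CD = π(0.845)⁴/32 = 0.0501 m⁴.
θ = (T/G)·Σ L_i/J_i = (1.864e6/75.4×10⁹)·(1.84/5.61×10^-4 + 14.5/0.0484 + 6.72/0.0501) = 0.09175 rad.

0.0917 rad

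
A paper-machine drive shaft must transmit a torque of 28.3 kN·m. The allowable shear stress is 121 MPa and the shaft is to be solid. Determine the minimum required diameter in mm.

106 mm

For a solid shaft τ_max = 16T/(πd³), so d = (16T/(π τ_allow))^(1/3) = (16·28300/(π·1.21×10^8))^(1/3) = 0.1060 m.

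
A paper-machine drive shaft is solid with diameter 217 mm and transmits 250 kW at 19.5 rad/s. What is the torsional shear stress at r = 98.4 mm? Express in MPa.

5.80 MPa

ω = 19.5 rad/s, so T = P/ω = 250×10³ / 19.50 = 12820 N·m.
J = πd⁴/32 = π(0.217)⁴/32 = 2.177×10^-4 m⁴.
Shear stress varies linearly with radius: τ = T·r/J = 12820 × 0.0984 / 2.177×10^-4 = 5.795×10^6 Pa.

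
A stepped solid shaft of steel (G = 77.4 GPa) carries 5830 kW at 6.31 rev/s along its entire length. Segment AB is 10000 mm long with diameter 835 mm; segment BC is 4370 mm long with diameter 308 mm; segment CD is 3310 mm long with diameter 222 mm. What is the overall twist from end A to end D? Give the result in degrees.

2.07°

ω = 2π·6.31 = 39.65 rad/s, so T = P/ω = 5830×10³ / 39.65 = 147000 N·m.
J_AB = π(0.835)⁴/32 = 0.0477 m⁴; J_BC = π(0.308)⁴/32 = 8.83×10^-4 m⁴; J_CD = π(0.222)⁴/32 = 2.38×10^-4 m⁴.
θ = (T/G)·Σ L_i/J_i = (147000/77.4×10⁹)·(10.0/0.0477 + 4.37/8.83×10^-4 + 3.31/2.38×10^-4) = 0.03617 rad.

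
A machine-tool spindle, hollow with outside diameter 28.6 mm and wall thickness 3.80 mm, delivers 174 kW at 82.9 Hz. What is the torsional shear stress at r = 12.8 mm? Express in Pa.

ω = 2π·82.9 = 520.9 rad/s, so T = P/ω = 174×10³ / 520.9 = 334.1 N·m.
J = π(d_o⁴ − d_i⁴)/32 = π(0.0286⁴ − 0.0210⁴)/32 = 4.659×10^-8 m⁴.
Shear stress varies linearly with radius: τ = T·r/J = 334.1 × 0.0128 / 4.659×10^-8 = 9.177×10^7 Pa.

9.18e7 Pa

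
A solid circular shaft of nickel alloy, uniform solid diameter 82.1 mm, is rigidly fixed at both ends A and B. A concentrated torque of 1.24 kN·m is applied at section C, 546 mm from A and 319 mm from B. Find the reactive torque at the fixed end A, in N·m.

457 N·m

With uniform GJ and both ends fixed, compatibility θ_AC = θ_CB gives T_A·a = T_B·b, together with T_A + T_B = T₀.
T_A = T₀·b/(a+b) = 1240·319/865.0 = 457.3 N·m; T_B = 782.7 N·m.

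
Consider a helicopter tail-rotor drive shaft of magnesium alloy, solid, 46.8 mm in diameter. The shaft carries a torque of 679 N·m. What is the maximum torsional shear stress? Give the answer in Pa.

J = πd⁴/32 = π(0.0468)⁴/32 = 4.710×10^-7 m⁴.
τ_max = T·r/J = 679.0 × 0.0234 / 4.710×10^-7 = 3.374×10^7 Pa.

3.37e7 Pa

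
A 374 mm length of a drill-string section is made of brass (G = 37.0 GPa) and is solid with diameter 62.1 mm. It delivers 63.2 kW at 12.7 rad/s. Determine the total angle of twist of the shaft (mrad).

ω = 12.7 rad/s, so T = P/ω = 63.2×10³ / 12.70 = 4976 N·m.
J = πd⁴/32 = π(0.0621)⁴/32 = 1.460×10^-6 m⁴.
θ = T·L/(G·J) = 4976 × 0.374 / (37.0×10⁹ × 1.460×10^-6) = 0.03445 rad.

34.5 mrad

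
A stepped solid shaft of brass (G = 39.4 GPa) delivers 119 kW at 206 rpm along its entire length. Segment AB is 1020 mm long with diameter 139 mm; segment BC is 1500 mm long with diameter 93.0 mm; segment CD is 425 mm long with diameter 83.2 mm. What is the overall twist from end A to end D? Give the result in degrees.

2.59°

ω = 2π·206/60 = 21.57 rad/s, so T = P/ω = 119×10³ / 21.57 = 5516 N·m.
J_AB = π(0.139)⁴/32 = 3.66×10^-5 m⁴; J_BC = π(0.0930)⁴/32 = 7.34×10^-6 m⁴; J_CD = π(0.0832)⁴/32 = 4.70×10^-6 m⁴.
θ = (T/G)·Σ L_i/J_i = (5516/39.4×10⁹)·(1.02/3.66×10^-5 + 1.50/7.34×10^-6 + 0.425/4.70×10^-6) = 0.04514 rad.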